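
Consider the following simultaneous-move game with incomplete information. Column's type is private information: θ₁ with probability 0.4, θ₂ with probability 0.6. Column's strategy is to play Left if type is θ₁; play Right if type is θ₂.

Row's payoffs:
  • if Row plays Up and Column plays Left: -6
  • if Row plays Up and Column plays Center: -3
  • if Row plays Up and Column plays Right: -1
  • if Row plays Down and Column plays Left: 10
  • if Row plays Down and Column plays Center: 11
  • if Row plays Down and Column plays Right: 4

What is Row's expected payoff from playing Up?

-3

E[Up] = 0.4·(-6) + 0.6·(-1) = (-2.4) + (-0.6) = -3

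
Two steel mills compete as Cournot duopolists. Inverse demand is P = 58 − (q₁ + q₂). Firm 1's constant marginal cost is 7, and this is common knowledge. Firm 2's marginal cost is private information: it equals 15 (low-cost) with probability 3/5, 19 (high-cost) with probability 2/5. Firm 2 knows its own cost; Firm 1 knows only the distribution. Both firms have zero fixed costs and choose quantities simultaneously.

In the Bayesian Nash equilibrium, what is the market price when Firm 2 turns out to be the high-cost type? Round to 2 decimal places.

Firm 2 with cost c maximizes (58 − (q₁+q₂) − c)·q₂, giving q₂(c) = (58 − c − q₁)/2.
E[c₂] = 3/5·15 + 2/5·19 = 16.6
Firm 1's FOC against E[q₂] yields q₁ = (58 − 2·7 + E[c₂])/3 = (58 − 14 + 16.6)/3 = 20.2.
q₂(high-cost) = 9.4, so P = 58 − (20.2 + 9.4) = 28.4.

28.40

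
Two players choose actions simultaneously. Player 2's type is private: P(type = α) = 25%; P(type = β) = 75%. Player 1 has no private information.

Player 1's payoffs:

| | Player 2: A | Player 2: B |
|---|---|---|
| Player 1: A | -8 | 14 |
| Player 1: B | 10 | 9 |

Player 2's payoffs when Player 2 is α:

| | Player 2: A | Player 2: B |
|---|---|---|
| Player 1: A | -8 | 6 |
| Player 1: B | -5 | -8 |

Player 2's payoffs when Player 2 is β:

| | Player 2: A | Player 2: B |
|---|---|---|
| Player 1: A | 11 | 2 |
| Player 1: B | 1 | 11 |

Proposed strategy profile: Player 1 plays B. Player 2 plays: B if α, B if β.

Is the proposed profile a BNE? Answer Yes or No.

Player 1 plays B: E[B] = 0.25·(9) + 0.75·(9) = 9; E[A] = 14. Not best-responding. ✗
Player 2 (type α), facing B: A gives -5, B gives -8. Proposed B is not best — profitable deviation exists. ✗
Player 2 (type β), facing B: A gives 1, B gives 11. Proposed B is best. ✓

No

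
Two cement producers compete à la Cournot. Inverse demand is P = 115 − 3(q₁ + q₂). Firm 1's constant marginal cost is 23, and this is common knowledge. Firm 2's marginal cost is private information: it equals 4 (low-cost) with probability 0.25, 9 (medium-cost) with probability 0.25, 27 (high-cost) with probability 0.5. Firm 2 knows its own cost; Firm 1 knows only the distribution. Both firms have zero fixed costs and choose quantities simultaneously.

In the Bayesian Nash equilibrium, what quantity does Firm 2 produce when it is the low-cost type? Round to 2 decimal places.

13.74

Firm 2 with cost c maximizes (115 − 3(q₁+q₂) − c)·q₂, giving q₂(c) = (115 − c − 3q₁)/6.
E[c₂] = 0.25·4 + 0.25·9 + 0.5·27 = 16.75
Firm 1's FOC against E[q₂] yields q₁ = (115 − 2·23 + E[c₂])/9 = (115 − 46 + 16.75)/9 = 9.52778.
q₂(low-cost) = (115 − 4 − 3·9.52778)/6 = 13.7361.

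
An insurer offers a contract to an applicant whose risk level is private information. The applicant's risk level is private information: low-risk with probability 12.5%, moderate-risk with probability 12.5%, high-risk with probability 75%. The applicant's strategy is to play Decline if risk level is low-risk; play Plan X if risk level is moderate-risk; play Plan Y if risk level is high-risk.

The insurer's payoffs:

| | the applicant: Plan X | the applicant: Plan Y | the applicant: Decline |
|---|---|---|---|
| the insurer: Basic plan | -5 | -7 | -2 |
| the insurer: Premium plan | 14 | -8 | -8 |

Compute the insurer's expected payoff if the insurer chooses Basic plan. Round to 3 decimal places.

E[Basic plan] = 0.125·(-2) + 0.125·(-5) + 0.75·(-7) = (-0.25) + (-0.625) + (-5.25) = -6.125

-6.125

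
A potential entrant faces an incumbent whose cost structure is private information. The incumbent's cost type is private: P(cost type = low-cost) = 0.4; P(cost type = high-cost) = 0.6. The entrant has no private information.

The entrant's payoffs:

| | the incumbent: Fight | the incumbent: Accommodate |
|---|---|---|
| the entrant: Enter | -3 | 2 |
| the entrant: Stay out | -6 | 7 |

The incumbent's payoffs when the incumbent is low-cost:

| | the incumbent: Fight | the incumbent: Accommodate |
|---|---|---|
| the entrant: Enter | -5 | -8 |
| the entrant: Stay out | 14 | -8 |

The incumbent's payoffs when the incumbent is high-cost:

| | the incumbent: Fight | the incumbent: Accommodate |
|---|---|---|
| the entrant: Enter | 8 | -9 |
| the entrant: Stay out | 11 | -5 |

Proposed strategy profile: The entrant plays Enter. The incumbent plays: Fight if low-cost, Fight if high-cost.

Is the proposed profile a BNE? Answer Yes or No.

A profile is a BNE iff every type of every player is best-responding given beliefs about the other side.
The entrant plays Enter: E[Enter] = 0.4·(-3) + 0.6·(-3) = -3; E[Stay out] = -6. Best-responding. ✓
The incumbent (cost type low-cost), facing Enter: Fight gives -5, Accommodate gives -8. Proposed Fight is best. ✓
The incumbent (cost type high-cost), facing Enter: Fight gives 8, Accommodate gives -9. Proposed Fight is best. ✓

Yes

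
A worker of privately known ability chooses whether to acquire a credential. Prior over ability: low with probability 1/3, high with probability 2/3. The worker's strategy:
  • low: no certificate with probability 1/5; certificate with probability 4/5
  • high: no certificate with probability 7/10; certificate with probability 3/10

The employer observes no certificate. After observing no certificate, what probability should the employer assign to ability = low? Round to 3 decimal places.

P(no certificate) = (1/3)·(1/5) + (2/3)·(7/10) = 8/15
P(low | no certificate) = ((1/3)·(1/5)) / (8/15) = (1/15) / (8/15) = 1/8

0.125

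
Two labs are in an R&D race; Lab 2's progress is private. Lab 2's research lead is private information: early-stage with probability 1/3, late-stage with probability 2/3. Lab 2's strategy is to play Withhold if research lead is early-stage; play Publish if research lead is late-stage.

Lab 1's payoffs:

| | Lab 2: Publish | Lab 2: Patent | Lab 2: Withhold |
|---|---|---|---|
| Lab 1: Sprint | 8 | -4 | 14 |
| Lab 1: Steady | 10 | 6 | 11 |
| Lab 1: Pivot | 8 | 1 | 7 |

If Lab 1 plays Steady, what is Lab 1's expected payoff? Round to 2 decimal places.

10.33

E[Steady] = 1/3·11 + 2/3·10 = 11/3 + 20/3 = 31/3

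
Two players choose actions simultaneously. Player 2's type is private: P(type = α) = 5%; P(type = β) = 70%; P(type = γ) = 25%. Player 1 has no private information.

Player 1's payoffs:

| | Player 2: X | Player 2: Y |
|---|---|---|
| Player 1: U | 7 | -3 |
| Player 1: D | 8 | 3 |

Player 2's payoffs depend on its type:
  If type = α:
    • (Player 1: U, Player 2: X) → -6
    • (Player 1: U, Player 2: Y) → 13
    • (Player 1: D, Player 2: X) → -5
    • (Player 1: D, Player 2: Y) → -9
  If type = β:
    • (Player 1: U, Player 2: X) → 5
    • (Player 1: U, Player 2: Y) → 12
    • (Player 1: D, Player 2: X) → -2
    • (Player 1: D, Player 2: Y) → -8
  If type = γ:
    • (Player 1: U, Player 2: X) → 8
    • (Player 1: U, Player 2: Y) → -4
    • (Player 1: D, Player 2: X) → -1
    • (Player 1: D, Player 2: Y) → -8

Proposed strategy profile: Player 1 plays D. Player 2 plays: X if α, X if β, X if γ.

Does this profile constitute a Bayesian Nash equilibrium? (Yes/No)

Player 1 plays D: E[D] = 0.05·(8) + 0.7·(8) + 0.25·(8) = 8; E[U] = 7. Best-responding. ✓
Player 2 (type α), facing D: X gives -5, Y gives -9. Proposed X is best. ✓
Player 2 (type β), facing D: X gives -2, Y gives -8. Proposed X is best. ✓
Player 2 (type γ), facing D: X gives -1, Y gives -8. Proposed X is best. ✓

Yes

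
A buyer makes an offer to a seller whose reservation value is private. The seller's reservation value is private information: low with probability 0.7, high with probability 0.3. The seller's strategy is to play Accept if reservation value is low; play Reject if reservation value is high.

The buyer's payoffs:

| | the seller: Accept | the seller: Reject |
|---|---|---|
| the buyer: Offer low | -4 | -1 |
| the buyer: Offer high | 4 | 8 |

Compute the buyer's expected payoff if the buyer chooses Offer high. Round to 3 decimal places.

5.200

E[Offer high] = 0.7·4 + 0.3·8 = 2.8 + 2.4 = 5.2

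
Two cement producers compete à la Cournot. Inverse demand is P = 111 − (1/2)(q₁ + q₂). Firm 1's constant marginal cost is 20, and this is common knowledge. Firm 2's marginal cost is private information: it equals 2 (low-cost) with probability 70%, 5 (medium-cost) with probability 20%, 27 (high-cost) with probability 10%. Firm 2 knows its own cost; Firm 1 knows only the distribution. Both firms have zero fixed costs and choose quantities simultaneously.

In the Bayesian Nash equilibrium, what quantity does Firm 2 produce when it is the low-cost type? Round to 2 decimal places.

Type-c best response for Firm 2: q₂(c) = (111 − c) − q₁/2.
Firm 1 maximizes expected profit; its first-order condition is 111 − q₁ − (1/2)E[q₂] − 20 = 0.
Substituting E[q₂] and solving: E[c₂] = 5.1, so q₁ = (111 − 2·20 + 5.1)/(3/2) = 50.7333.
q₂(low-cost) = (111 − 2 − (1/2)·50.7333) = 83.6333.

83.63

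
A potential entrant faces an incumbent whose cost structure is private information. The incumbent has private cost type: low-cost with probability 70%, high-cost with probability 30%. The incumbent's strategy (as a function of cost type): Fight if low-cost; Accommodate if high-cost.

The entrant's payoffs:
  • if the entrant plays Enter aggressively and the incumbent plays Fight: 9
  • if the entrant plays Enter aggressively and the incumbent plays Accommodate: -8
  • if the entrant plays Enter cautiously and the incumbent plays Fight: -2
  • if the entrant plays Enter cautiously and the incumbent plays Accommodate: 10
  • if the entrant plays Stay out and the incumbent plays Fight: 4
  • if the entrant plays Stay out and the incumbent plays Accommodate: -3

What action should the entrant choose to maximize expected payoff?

Enter aggressively

Compute the entrant's expected payoff for each action, taking the expectation over the incumbent's type.
E[Enter aggressively] = 0.7·(9) + 0.3·(-8) = 3.9
E[Enter cautiously] = 0.7·(-2) + 0.3·(10) = 1.6
E[Stay out] = 0.7·(4) + 0.3·(-3) = 1.9
Best response: Enter aggressively (3.9 is the largest).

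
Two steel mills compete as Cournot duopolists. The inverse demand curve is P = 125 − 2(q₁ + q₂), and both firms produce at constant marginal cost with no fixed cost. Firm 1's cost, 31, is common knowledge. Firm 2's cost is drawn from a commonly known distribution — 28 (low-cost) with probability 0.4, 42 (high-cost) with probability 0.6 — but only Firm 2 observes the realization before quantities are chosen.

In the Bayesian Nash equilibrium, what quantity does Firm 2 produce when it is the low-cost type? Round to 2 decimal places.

Type-c best response for Firm 2: q₂(c) = (125 − c)/4 − q₁/2.
Firm 1 maximizes expected profit; its first-order condition is 125 − 4q₁ − 2E[q₂] − 31 = 0.
Substituting E[q₂] and solving: E[c₂] = 36.4, so q₁ = (125 − 2·31 + 36.4)/6 = 16.5667.
q₂(low-cost) = (125 − 28 − 2·16.5667)/4 = 15.9667.

15.97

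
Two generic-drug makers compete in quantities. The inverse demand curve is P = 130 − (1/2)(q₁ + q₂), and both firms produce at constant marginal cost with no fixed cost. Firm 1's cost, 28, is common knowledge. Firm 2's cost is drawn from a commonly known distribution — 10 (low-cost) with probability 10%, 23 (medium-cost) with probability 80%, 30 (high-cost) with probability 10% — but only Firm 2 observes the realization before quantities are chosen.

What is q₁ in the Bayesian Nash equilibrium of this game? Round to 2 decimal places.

Type-c best response for Firm 2: q₂(c) = (130 − c) − q₁/2.
Firm 1 maximizes expected profit; its first-order condition is 130 − q₁ − (1/2)E[q₂] − 28 = 0.
Substituting E[q₂] and solving: E[c₂] = 22.4, so q₁ = (130 − 2·28 + 22.4)/(3/2) = 64.2667.

64.27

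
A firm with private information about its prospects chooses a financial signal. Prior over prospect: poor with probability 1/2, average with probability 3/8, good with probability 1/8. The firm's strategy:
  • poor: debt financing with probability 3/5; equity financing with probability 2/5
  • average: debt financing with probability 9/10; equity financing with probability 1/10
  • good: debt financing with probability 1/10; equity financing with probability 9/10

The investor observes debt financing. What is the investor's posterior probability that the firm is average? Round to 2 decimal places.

Apply Bayes' rule using the sender's strategy as the likelihood.
P(debt financing) = (1/2)·(3/5) + (3/8)·(9/10) + (1/8)·(1/10) = 13/20
P(average | debt financing) = ((3/8)·(9/10)) / (13/20) = (27/80) / (13/20) = 27/52

0.52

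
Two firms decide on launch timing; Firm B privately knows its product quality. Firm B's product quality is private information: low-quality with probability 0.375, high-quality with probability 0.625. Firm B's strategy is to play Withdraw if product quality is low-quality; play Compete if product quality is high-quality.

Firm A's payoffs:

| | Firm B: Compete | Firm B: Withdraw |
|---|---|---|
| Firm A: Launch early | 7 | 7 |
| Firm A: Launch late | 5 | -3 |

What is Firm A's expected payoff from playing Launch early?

E[Launch early] = 0.375·7 + 0.625·7 = 2.625 + 4.375 = 7

7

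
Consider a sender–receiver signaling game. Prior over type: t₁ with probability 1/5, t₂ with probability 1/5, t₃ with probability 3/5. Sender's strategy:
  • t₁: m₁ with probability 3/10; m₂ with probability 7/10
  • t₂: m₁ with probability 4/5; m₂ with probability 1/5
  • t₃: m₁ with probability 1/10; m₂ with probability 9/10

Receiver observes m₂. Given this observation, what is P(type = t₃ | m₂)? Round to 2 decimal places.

0.75

P(m₂) = (1/5)·(7/10) + (1/5)·(1/5) + (3/5)·(9/10) = 18/25
P(t₃ | m₂) = ((3/5)·(9/10)) / (18/25) = (27/50) / (18/25) = 3/4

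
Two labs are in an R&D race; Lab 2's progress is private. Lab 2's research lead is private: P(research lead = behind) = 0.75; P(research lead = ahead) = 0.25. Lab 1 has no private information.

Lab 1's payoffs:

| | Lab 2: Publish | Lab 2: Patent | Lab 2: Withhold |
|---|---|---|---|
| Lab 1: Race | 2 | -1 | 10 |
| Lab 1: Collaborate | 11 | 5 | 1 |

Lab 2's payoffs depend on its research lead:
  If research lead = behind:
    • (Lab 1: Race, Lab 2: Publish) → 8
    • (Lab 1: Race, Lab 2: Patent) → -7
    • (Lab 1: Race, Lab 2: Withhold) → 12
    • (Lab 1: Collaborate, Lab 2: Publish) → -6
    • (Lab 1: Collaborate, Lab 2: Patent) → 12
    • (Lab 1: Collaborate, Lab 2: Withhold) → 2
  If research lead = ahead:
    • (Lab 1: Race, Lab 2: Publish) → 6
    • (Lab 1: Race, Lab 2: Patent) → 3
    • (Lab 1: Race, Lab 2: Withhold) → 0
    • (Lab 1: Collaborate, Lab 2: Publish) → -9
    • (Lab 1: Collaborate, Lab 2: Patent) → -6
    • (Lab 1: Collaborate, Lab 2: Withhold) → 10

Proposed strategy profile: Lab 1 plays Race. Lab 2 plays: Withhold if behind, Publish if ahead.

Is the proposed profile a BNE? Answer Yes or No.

Yes

Lab 1 plays Race: E[Race] = 0.75·(10) + 0.25·(2) = 8; E[Collaborate] = 3.5. Best-responding. ✓
Lab 2 (research lead behind), facing Race: Publish gives 8, Patent gives -7, Withhold gives 12. Proposed Withhold is best. ✓
Lab 2 (research lead ahead), facing Race: Publish gives 6, Patent gives 3, Withhold gives 0. Proposed Publish is best. ✓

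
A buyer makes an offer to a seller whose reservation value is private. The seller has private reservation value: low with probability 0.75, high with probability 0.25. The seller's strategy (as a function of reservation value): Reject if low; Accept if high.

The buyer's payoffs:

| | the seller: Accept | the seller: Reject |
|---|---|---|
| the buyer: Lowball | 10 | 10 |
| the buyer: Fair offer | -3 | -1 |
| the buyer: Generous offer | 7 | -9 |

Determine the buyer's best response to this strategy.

E[Lowball] = 0.75·(10) + 0.25·(10) = 10
E[Fair offer] = 0.75·(-1) + 0.25·(-3) = -1.5
E[Generous offer] = 0.75·(-9) + 0.25·(7) = -5
Best response: Lowball (10 is the largest).

Lowball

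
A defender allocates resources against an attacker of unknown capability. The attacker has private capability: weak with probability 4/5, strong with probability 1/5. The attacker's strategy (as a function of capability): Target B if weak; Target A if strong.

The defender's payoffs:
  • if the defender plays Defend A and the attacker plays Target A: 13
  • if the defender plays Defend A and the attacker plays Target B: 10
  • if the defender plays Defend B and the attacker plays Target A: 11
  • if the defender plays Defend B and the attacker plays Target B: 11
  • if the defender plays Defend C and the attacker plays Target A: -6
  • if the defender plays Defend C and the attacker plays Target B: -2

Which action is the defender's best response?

Compute the defender's expected payoff for each action, taking the expectation over the attacker's type.
E[Defend A] = 4/5·(10) + 1/5·(13) = 53/5
E[Defend B] = 4/5·(11) + 1/5·(11) = 11
E[Defend C] = 4/5·(-2) + 1/5·(-6) = -14/5
Best response: Defend B (11 is the largest).

Defend B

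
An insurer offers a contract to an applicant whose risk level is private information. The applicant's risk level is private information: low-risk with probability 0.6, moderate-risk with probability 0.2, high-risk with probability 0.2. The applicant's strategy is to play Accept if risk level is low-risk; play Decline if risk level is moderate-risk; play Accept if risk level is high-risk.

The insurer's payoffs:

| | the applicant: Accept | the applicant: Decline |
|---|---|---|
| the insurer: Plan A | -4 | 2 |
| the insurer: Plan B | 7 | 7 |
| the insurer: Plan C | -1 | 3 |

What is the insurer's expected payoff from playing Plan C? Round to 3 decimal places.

E[Plan C] = 0.6·(-1) + 0.2·3 + 0.2·(-1) = (-0.6) + 0.6 + (-0.2) = -0.2

-0.200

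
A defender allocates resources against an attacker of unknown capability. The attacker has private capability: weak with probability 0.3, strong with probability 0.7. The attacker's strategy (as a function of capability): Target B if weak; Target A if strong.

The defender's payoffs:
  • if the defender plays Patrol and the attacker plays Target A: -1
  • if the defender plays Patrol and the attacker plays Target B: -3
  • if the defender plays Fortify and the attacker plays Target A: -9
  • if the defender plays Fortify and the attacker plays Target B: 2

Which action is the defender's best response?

Patrol

Compute the defender's expected payoff for each action, taking the expectation over the attacker's type.
E[Patrol] = 0.3·(-3) + 0.7·(-1) = -1.6
E[Fortify] = 0.3·(2) + 0.7·(-9) = -5.7
Best response: Patrol (-1.6 is the largest).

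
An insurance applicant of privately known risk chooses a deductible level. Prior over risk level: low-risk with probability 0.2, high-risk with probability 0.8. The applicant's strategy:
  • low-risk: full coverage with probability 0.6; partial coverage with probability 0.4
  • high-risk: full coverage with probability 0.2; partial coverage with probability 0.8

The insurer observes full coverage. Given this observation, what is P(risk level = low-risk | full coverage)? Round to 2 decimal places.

0.43

P(full coverage) = 0.2·0.6 + 0.8·0.2 = 0.28
P(low-risk | full coverage) = (0.2·0.6) / 0.28 = 0.12 / 0.28 = 0.428571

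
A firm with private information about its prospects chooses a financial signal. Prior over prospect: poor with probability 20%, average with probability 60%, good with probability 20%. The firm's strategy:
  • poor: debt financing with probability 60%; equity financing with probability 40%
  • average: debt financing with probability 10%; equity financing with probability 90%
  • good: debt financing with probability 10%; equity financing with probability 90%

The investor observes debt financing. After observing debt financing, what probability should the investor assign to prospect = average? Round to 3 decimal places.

0.300

Apply Bayes' rule using the sender's strategy as the likelihood.
P(debt financing) = 0.2·0.6 + 0.6·0.1 + 0.2·0.1 = 0.2
P(average | debt financing) = (0.6·0.1) / 0.2 = 0.06 / 0.2 = 0.3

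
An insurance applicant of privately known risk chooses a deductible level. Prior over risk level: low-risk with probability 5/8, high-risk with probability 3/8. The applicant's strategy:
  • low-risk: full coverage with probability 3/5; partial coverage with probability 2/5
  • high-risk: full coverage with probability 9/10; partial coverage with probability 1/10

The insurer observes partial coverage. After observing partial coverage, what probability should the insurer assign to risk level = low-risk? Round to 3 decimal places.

0.870

P(partial coverage) = (5/8)·(2/5) + (3/8)·(1/10) = 23/80
P(low-risk | partial coverage) = ((5/8)·(2/5)) / (23/80) = (1/4) / (23/80) = 20/23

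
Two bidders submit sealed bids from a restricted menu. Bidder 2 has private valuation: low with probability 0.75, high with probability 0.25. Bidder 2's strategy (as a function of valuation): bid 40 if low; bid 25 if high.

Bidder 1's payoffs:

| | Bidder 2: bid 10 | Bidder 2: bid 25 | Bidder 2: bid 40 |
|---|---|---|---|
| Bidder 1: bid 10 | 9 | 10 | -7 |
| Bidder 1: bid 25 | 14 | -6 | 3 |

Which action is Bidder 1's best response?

bid 25

E[bid 10] = 0.75·(-7) + 0.25·(10) = -2.75
E[bid 25] = 0.75·(3) + 0.25·(-6) = 0.75
Best response: bid 25 (0.75 is the largest).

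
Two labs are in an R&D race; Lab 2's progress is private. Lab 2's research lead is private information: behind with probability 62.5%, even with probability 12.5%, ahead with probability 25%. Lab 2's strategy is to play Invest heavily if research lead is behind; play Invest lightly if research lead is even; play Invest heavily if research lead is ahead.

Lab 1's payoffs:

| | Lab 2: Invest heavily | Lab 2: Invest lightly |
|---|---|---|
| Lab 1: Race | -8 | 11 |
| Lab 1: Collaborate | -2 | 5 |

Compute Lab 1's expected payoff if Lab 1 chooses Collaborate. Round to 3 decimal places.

-1.125

Take the expectation over Lab 2's research lead, weighting each type's action by its prior probability.
E[Collaborate] = 0.625·(-2) + 0.125·5 + 0.25·(-2) = (-1.25) + 0.625 + (-0.5) = -1.125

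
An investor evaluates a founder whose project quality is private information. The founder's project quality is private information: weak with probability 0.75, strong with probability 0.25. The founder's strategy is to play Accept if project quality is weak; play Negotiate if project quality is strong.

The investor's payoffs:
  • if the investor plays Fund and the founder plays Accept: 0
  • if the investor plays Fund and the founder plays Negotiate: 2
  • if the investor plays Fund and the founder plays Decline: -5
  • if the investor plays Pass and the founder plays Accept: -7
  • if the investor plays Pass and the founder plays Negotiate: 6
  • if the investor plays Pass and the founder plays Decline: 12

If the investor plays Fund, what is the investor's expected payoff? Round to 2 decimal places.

0.50

E[Fund] = 0.75·0 + 0.25·2 = 0 + 0.5 = 0.5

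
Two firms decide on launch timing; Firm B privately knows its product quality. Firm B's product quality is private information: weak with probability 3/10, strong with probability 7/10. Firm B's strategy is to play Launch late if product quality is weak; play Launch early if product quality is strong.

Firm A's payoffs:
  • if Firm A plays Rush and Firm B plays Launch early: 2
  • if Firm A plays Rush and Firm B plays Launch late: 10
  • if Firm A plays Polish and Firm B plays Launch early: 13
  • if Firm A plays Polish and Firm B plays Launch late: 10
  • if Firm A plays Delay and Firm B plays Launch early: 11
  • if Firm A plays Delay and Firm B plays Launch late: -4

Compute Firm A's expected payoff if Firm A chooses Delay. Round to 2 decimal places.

E[Delay] = 3/10·(-4) + 7/10·11 = (-6/5) + 77/10 = 13/2

6.50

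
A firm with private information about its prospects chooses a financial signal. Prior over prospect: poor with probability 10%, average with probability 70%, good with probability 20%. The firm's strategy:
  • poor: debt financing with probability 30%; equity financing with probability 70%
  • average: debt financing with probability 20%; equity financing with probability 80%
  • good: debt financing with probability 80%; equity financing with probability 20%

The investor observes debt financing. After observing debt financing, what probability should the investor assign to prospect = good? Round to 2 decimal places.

Apply Bayes' rule using the sender's strategy as the likelihood.
P(debt financing) = 0.1·0.3 + 0.7·0.2 + 0.2·0.8 = 0.33
P(good | debt financing) = (0.2·0.8) / 0.33 = 0.16 / 0.33 = 0.484848

0.48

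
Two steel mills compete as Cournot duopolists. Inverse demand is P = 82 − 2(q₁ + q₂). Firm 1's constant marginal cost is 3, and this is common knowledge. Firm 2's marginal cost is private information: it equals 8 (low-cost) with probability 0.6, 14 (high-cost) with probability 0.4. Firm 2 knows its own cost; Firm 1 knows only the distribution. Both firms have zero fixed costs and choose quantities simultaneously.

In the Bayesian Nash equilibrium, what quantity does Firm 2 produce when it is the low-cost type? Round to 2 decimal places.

11.30

Firm 2 with cost c maximizes (82 − 2(q₁+q₂) − c)·q₂, giving q₂(c) = (82 − c − 2q₁)/4.
E[c₂] = 0.6·8 + 0.4·14 = 10.4
Firm 1's FOC against E[q₂] yields q₁ = (82 − 2·3 + E[c₂])/6 = (82 − 6 + 10.4)/6 = 14.4.
q₂(low-cost) = (82 − 8 − 2·14.4)/4 = 11.3.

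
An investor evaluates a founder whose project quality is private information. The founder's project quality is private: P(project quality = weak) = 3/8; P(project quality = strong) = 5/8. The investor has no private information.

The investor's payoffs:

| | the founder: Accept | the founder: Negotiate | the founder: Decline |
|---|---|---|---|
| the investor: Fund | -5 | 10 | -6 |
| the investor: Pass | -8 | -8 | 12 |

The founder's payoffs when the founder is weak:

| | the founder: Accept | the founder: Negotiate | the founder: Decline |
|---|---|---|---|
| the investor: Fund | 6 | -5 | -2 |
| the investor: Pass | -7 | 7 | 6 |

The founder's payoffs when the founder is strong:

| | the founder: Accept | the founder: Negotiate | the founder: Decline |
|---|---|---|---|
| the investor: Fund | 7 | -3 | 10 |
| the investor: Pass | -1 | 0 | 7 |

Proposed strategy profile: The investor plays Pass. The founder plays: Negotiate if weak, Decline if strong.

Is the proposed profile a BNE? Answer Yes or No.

The investor plays Pass: E[Pass] = 3/8·(-8) + 5/8·(12) = 9/2; E[Fund] = 0. Best-responding. ✓
The founder (project quality weak), facing Pass: Accept gives -7, Negotiate gives 7, Decline gives 6. Proposed Negotiate is best. ✓
The founder (project quality strong), facing Pass: Accept gives -1, Negotiate gives 0, Decline gives 7. Proposed Decline is best. ✓

Yes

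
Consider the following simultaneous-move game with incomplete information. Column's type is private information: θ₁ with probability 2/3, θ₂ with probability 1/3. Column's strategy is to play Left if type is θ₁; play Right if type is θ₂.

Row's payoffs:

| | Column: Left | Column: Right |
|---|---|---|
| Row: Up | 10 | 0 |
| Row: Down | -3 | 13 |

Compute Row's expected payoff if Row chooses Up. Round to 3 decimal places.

E[Up] = 2/3·10 + 1/3·0 = 20/3 + 0 = 20/3

6.667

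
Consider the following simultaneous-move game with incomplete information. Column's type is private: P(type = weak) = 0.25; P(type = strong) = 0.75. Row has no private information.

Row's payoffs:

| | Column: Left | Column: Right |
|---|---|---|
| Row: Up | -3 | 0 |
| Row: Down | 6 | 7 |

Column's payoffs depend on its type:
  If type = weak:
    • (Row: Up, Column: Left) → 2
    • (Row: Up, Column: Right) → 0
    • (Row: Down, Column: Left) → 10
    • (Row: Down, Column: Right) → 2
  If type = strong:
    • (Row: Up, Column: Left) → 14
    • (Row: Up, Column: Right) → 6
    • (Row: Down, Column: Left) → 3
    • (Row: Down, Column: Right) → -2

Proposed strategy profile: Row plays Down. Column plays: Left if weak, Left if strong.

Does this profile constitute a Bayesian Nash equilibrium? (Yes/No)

Yes

Row plays Down: E[Down] = 0.25·(6) + 0.75·(6) = 6; E[Up] = -3. Best-responding. ✓
Column (type weak), facing Down: Left gives 10, Right gives 2. Proposed Left is best. ✓
Column (type strong), facing Down: Left gives 3, Right gives -2. Proposed Left is best. ✓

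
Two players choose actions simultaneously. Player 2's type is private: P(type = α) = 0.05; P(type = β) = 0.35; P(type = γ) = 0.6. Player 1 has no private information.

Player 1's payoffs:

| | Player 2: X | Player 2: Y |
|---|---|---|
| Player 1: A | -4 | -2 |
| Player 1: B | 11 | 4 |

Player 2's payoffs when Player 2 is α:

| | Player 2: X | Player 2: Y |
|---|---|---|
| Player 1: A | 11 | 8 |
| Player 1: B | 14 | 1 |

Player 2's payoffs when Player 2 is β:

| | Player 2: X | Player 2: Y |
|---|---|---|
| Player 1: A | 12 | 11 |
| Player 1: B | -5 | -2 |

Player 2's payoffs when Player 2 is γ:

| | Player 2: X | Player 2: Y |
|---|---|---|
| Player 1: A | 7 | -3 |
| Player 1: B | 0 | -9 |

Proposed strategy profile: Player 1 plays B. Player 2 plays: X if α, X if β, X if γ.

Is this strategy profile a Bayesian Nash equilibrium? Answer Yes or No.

No

A profile is a BNE iff every type of every player is best-responding given beliefs about the other side.
Player 1 plays B: E[B] = 0.05·(11) + 0.35·(11) + 0.6·(11) = 11; E[A] = -4. Best-responding. ✓
Player 2 (type α), facing B: X gives 14, Y gives 1. Proposed X is best. ✓
Player 2 (type β), facing B: X gives -5, Y gives -2. Proposed X is not best — profitable deviation exists. ✗
Player 2 (type γ), facing B: X gives 0, Y gives -9. Proposed X is best. ✓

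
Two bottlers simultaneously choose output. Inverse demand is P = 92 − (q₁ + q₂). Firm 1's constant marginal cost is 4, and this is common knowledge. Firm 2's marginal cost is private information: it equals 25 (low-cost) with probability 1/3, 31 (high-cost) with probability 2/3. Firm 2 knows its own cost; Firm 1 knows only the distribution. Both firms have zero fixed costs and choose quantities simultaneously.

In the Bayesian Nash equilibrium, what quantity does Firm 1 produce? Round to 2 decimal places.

Type-c best response for Firm 2: q₂(c) = (92 − c)/2 − q₁/2.
Firm 1 maximizes expected profit; its first-order condition is 92 − 2q₁ − E[q₂] − 4 = 0.
Substituting E[q₂] and solving: E[c₂] = 29, so q₁ = (92 − 2·4 + 29)/3 = 37.6667.

37.67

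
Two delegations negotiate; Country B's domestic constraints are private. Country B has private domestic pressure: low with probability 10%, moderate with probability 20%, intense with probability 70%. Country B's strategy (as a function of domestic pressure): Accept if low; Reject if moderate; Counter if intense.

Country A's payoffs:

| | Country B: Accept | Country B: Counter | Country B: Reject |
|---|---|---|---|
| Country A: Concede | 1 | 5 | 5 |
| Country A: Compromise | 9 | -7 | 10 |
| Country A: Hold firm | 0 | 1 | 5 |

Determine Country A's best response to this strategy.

Concede

Compute Country A's expected payoff for each action, taking the expectation over Country B's type.
E[Concede] = 0.1·(1) + 0.2·(5) + 0.7·(5) = 4.6
E[Compromise] = 0.1·(9) + 0.2·(10) + 0.7·(-7) = -2
E[Hold firm] = 0.1·(0) + 0.2·(5) + 0.7·(1) = 1.7
Best response: Concede (4.6 is the largest).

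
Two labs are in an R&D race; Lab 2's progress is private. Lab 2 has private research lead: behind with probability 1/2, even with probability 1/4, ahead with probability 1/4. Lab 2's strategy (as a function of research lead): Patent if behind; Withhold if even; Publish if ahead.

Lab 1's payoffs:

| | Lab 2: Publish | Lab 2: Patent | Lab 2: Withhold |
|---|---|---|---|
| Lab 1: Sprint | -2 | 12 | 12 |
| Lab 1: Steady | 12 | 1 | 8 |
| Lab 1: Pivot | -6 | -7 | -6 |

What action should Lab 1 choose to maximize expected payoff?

E[Sprint] = 1/2·(12) + 1/4·(12) + 1/4·(-2) = 17/2
E[Steady] = 1/2·(1) + 1/4·(8) + 1/4·(12) = 11/2
E[Pivot] = 1/2·(-7) + 1/4·(-6) + 1/4·(-6) = -13/2
Best response: Sprint (17/2 is the largest).

Sprint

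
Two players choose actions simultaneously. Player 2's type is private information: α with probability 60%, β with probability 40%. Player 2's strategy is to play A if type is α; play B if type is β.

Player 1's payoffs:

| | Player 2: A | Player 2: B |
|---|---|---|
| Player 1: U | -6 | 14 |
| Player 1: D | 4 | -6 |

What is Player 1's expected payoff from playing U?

2

E[U] = 0.6·(-6) + 0.4·14 = (-3.6) + 5.6 = 2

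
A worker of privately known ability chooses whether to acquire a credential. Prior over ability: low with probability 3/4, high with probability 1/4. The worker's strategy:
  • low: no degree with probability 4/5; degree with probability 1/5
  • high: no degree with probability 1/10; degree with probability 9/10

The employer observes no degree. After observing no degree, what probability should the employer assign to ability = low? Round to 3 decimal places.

Apply Bayes' rule using the sender's strategy as the likelihood.
P(no degree) = (3/4)·(4/5) + (1/4)·(1/10) = 5/8
P(low | no degree) = ((3/4)·(4/5)) / (5/8) = (3/5) / (5/8) = 24/25

0.960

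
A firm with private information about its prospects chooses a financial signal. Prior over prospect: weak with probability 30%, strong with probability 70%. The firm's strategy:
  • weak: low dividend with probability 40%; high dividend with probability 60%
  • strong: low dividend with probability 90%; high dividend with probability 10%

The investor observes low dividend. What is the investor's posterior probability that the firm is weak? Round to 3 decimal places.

Apply Bayes' rule using the sender's strategy as the likelihood.
P(low dividend) = 0.3·0.4 + 0.7·0.9 = 0.75
P(weak | low dividend) = (0.3·0.4) / 0.75 = 0.12 / 0.75 = 0.16

0.160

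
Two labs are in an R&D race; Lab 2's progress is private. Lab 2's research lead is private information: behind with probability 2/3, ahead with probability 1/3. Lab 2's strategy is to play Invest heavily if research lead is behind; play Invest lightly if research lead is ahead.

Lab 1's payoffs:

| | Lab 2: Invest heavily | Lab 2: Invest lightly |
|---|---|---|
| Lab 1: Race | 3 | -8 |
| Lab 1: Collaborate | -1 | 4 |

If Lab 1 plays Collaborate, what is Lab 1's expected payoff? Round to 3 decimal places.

0.667

E[Collaborate] = 2/3·(-1) + 1/3·4 = (-2/3) + 4/3 = 2/3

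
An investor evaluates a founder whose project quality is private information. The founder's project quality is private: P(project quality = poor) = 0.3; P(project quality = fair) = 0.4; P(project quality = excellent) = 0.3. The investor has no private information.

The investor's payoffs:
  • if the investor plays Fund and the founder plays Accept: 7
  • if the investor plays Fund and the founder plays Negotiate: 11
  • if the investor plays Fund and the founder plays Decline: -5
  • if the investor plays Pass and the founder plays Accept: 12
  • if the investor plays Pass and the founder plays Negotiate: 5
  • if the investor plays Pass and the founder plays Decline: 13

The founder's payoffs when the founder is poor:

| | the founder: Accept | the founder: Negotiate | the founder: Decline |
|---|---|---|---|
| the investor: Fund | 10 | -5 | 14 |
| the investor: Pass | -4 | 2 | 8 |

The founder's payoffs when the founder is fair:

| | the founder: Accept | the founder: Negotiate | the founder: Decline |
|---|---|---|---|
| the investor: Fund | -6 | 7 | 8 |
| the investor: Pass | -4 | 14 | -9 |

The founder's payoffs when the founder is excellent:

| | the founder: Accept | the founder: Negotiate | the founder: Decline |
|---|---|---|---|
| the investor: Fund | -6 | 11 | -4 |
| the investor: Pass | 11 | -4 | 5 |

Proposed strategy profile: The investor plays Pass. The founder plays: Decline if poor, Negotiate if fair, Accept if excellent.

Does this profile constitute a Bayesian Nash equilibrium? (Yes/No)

Yes

A profile is a BNE iff every type of every player is best-responding given beliefs about the other side.
The investor plays Pass: E[Pass] = 0.3·(13) + 0.4·(5) + 0.3·(12) = 9.5; E[Fund] = 5. Best-responding. ✓
The founder (project quality poor), facing Pass: Accept gives -4, Negotiate gives 2, Decline gives 8. Proposed Decline is best. ✓
The founder (project quality fair), facing Pass: Accept gives -4, Negotiate gives 14, Decline gives -9. Proposed Negotiate is best. ✓
The founder (project quality excellent), facing Pass: Accept gives 11, Negotiate gives -4, Decline gives 5. Proposed Accept is best. ✓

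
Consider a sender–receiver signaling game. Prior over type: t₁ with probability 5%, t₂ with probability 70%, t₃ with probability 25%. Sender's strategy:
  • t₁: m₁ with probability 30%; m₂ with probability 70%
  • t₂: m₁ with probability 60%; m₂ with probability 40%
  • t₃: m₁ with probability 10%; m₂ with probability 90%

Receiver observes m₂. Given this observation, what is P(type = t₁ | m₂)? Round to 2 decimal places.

P(m₂) = 0.05·0.7 + 0.7·0.4 + 0.25·0.9 = 0.54
P(t₁ | m₂) = (0.05·0.7) / 0.54 = 0.035 / 0.54 = 0.0648148

0.06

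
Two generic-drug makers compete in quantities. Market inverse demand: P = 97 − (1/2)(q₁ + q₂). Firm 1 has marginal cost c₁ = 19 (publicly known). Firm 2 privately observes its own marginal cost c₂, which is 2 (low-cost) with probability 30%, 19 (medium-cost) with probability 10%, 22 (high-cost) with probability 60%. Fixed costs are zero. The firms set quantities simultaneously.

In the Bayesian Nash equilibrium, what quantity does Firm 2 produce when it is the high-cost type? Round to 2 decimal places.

50.10

Firm 2 with cost c maximizes (97 − (1/2)(q₁+q₂) − c)·q₂, giving q₂(c) = (97 − c − (1/2)q₁).
E[c₂] = 0.3·2 + 0.1·19 + 0.6·22 = 15.7
Firm 1's FOC against E[q₂] yields q₁ = (97 − 2·19 + E[c₂])/(3/2) = (97 − 38 + 15.7)/(3/2) = 49.8.
q₂(high-cost) = (97 − 22 − (1/2)·49.8) = 50.1.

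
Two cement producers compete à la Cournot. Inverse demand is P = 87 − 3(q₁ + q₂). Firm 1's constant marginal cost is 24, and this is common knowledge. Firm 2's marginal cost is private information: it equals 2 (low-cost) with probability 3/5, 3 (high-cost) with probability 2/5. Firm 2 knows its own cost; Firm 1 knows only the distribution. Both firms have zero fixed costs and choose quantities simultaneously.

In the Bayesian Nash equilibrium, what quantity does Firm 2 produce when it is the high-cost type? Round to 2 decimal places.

11.70

Firm 2 with cost c maximizes (87 − 3(q₁+q₂) − c)·q₂, giving q₂(c) = (87 − c − 3q₁)/6.
E[c₂] = 3/5·2 + 2/5·3 = 2.4
Firm 1's FOC against E[q₂] yields q₁ = (87 − 2·24 + E[c₂])/9 = (87 − 48 + 2.4)/9 = 4.6.
q₂(high-cost) = (87 − 3 − 3·4.6)/6 = 11.7.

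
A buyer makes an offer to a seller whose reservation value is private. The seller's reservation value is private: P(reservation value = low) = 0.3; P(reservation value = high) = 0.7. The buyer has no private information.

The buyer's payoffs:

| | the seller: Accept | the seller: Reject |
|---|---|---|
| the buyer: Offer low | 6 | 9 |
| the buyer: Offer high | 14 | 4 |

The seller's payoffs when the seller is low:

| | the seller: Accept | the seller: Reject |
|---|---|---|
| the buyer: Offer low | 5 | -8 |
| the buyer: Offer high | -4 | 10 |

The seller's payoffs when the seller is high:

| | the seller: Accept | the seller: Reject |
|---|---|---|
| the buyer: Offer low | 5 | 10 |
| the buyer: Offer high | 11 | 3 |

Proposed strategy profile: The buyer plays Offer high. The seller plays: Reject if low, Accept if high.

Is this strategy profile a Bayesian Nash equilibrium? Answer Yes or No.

The buyer plays Offer high: E[Offer high] = 0.3·(4) + 0.7·(14) = 11; E[Offer low] = 6.9. Best-responding. ✓
The seller (reservation value low), facing Offer high: Accept gives -4, Reject gives 10. Proposed Reject is best. ✓
The seller (reservation value high), facing Offer high: Accept gives 11, Reject gives 3. Proposed Accept is best. ✓

Yes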